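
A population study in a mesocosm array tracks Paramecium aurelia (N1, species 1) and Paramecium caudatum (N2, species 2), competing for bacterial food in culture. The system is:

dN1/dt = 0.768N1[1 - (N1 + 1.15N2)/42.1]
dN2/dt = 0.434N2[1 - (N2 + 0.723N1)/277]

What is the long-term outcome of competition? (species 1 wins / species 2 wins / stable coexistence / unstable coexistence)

species 2 excludes species 1

Compare the nullcline intercepts: K1/α12 = 42.1/1.15 = 36.6 < K2 = 277; K2/α21 = 277/0.723 = 383 > K1 = 42.1.
Since the inequalities point opposite ways, species 2 can invade but species 1 cannot.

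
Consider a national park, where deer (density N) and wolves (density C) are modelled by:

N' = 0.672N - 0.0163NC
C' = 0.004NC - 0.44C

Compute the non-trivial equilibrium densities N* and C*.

Set dC/dt = 0 with C > 0: 0.004N - 0.44 = 0, so N* = 0.44/0.004 = 110.
Set dN/dt = 0 with N > 0: 0.672 - 0.0163C = 0, so C* = 0.672/0.0163 = 41.2.

N* ≈ 110, C* ≈ 41.2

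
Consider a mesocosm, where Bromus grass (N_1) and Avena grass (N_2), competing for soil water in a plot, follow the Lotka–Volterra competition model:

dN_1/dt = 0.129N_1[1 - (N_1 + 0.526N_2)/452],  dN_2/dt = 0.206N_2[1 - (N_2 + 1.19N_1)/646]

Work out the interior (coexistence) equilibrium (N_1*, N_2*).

N_1* ≈ 300, N_2* ≈ 289

Setting both brackets to zero gives the nullclines N_1 + 0.526N_2 = 452 and 1.19N_1 + N_2 = 646.
Substituting N_2 = 646 - 1.19N_1 into the first: N_1(1 - 0.526·1.19) = 452 - 0.526·646.
So N_1* = 112/0.374 = 300, and then N_2* = 646 - 1.19·300 = 289.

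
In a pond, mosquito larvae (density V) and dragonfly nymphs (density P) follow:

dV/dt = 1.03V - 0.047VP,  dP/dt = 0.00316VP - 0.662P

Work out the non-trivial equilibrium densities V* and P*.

Set dP/dt = 0 with P > 0: 0.00316V - 0.662 = 0, so V* = 0.662/0.00316 = 209.
Set dV/dt = 0 with V > 0: 1.03 - 0.047P = 0, so P* = 1.03/0.047 = 21.9.

V* ≈ 209, P* ≈ 21.9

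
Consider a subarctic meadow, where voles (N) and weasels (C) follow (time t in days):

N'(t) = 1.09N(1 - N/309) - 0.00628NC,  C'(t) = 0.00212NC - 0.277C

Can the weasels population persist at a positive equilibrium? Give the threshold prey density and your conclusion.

The predator equation gives dC/dt > 0 only when N > 0.277/0.00212 = 131.
Without the predator, N → K = 309. Since 309 > 131, the predator can invade and persist.

Threshold N = 131; K > 131, so yes, the predator persists.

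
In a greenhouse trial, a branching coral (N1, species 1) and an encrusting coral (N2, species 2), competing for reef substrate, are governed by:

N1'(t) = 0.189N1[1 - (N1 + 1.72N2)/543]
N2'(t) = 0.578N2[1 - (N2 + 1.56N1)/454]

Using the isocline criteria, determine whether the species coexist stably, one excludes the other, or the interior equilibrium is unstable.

unstable coexistence (outcome depends on initial conditions)

Compare the nullcline intercepts: K1/α12 = 543/1.72 = 316 < K2 = 454; K2/α21 = 454/1.56 = 291 < K1 = 543.
Since both are reversed, neither can invade when rare; the interior point is a saddle.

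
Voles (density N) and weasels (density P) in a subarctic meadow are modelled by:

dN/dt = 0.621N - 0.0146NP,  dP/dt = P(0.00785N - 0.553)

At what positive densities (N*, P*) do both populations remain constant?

Set dP/dt = 0 with P > 0: 0.00785N - 0.553 = 0, so N* = 0.553/0.00785 = 70.4.
Set dN/dt = 0 with N > 0: 0.621 - 0.0146P = 0, so P* = 0.621/0.0146 = 42.5.

N* ≈ 70.4, P* ≈ 42.5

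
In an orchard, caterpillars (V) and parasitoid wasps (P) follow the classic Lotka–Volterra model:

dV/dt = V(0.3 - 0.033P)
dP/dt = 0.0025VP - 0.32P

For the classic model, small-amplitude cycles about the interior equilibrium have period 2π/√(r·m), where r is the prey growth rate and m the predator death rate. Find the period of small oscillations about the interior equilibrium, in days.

Here r = 0.3 and m = 0.32, so r·m = 0.096.
ω = √0.096 = 0.31 per day, hence T = 2π/ω ≈ 20.3 days.

T ≈ 20.3 days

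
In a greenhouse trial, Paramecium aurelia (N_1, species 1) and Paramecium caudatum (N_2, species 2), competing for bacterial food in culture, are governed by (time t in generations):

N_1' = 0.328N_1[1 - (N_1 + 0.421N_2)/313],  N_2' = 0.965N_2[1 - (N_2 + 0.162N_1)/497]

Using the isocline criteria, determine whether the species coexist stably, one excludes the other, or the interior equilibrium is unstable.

stable coexistence

Compare the nullcline intercepts: K1/α12 = 313/0.421 = 743 > K2 = 497; K2/α21 = 497/0.162 = 3070 > K1 = 313.
Since both inequalities hold, each species can invade when rare, so the interior equilibrium is stable.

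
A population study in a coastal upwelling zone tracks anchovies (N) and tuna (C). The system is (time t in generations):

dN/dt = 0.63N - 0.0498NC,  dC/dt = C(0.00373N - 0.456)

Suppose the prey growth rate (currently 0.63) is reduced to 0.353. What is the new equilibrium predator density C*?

C* ≈ 7.09

At the interior fixed point, setting dN/dt = 0 with N > 0 fixes C* = (prey growth rate)/(NC coefficient) — independent of the other coefficients.
With the change, C* = 0.353/0.0498 = 7.09; it falls from 12.7.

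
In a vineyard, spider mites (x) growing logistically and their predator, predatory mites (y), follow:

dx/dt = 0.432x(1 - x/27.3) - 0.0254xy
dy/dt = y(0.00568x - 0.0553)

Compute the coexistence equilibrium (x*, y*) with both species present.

x* ≈ 9.74, y* ≈ 10.9

From dy/dt = 0 with y > 0: 0.00568x* = 0.0553, so x* = 9.74.
Substitute into dx/dt = 0: 0.432(1 - 9.74/27.3) = 0.0254y*.
The bracket is 0.643, giving y* = 0.278/0.0254 = 10.9.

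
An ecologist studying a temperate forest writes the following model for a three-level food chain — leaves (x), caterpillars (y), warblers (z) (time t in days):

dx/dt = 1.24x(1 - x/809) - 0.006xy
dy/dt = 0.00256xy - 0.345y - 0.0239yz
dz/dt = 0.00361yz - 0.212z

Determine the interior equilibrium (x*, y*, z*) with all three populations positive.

From dz/dt = 0: 0.00361y* = 0.212, so y* = 58.7.
From dx/dt = 0: 1.24(1 - x*/809) = 0.006·58.7, giving x* = 809·(1 - 0.284) = 579.
From dy/dt = 0: 0.00256·579 - 0.345 = 0.0239z*, so z* = 1.14/0.0239 = 47.6.

x* ≈ 579, y* ≈ 58.7, z* ≈ 47.6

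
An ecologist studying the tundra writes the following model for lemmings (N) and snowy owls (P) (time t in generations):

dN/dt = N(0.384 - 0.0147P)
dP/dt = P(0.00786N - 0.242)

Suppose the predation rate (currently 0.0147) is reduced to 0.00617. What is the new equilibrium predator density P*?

P* ≈ 62.2

At the interior fixed point, setting dN/dt = 0 with N > 0 fixes P* = (prey growth rate)/(NP coefficient) — independent of the other coefficients.
With the change, P* = 0.384/0.00617 = 62.2; it rises from 26.1.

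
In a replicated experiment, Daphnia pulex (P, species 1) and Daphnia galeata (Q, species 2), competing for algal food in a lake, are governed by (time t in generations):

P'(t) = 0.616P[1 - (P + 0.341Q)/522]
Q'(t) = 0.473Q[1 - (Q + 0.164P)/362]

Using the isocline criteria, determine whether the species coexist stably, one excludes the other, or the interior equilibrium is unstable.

Compare the nullcline intercepts: K1/α12 = 522/0.341 = 1530 > K2 = 362; K2/α21 = 362/0.164 = 2210 > K1 = 522.
Since both inequalities hold, each species can invade when rare, so the interior equilibrium is stable.

stable coexistence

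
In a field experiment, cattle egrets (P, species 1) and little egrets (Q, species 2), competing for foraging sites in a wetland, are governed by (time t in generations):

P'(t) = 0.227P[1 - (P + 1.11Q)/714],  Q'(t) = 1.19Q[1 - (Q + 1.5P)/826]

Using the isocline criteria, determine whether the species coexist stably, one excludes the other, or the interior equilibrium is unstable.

Compare the nullcline intercepts: K1/α12 = 714/1.11 = 643 < K2 = 826; K2/α21 = 826/1.5 = 551 < K1 = 714.
Since both are reversed, neither can invade when rare; the interior point is a saddle.

unstable coexistence (outcome depends on initial conditions)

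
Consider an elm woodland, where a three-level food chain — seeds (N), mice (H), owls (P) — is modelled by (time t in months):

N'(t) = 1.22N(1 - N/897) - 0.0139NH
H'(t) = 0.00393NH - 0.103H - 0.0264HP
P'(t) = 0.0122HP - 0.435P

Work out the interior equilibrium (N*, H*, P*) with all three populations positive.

From dP/dt = 0: 0.0122H* = 0.435, so H* = 35.7.
From dN/dt = 0: 1.22(1 - N*/897) = 0.0139·35.7, giving N* = 897·(1 - 0.406) = 533.
From dH/dt = 0: 0.00393·533 - 0.103 = 0.0264P*, so P* = 1.99/0.0264 = 75.4.

N* ≈ 533, H* ≈ 35.7, P* ≈ 75.4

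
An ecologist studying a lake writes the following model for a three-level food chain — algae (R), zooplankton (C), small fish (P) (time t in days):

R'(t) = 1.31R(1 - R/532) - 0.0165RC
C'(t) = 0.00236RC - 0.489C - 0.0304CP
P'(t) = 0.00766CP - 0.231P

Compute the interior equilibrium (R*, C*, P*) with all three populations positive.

From dP/dt = 0: 0.00766C* = 0.231, so C* = 30.2.
From dR/dt = 0: 1.31(1 - R*/532) = 0.0165·30.2, giving R* = 532·(1 - 0.38) = 330.
From dC/dt = 0: 0.00236·330 - 0.489 = 0.0304P*, so P* = 0.29/0.0304 = 9.53.

R* ≈ 330, C* ≈ 30.2, P* ≈ 9.53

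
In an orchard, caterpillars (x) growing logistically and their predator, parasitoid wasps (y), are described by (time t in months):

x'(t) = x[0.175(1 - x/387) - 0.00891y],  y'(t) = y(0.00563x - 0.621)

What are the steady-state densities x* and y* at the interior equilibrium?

From dy/dt = 0 with y > 0: 0.00563x* = 0.621, so x* = 110.
Substitute into dx/dt = 0: 0.175(1 - 110/387) = 0.00891y*.
The bracket is 0.715, giving y* = 0.125/0.00891 = 14.

x* ≈ 110, y* ≈ 14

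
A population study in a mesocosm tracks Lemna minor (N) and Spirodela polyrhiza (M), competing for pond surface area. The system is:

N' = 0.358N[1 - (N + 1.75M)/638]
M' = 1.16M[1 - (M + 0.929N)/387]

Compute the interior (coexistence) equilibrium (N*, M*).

Setting both brackets to zero gives the nullclines N + 1.75M = 638 and 0.929N + M = 387.
Substituting M = 387 - 0.929N into the first: N(1 - 1.75·0.929) = 638 - 1.75·387.
So N* = -39.2/-0.626 = 62.7, and then M* = 387 - 0.929·62.7 = 329.

N* ≈ 62.7, M* ≈ 329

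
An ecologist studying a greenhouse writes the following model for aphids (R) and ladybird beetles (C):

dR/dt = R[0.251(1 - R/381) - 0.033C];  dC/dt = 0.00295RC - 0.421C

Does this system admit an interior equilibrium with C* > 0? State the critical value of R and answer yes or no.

Threshold R = 143; K > 143, so yes, the predator persists.

The predator equation gives dC/dt > 0 only when R > 0.421/0.00295 = 143.
Without the predator, R → K = 381. Since 381 > 143, the predator can invade and persist.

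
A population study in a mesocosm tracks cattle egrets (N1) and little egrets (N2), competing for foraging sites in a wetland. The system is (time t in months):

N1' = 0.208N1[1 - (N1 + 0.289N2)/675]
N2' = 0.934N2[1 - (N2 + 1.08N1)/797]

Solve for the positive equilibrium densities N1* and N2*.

Setting both brackets to zero gives the nullclines N1 + 0.289N2 = 675 and 1.08N1 + N2 = 797.
Substituting N2 = 797 - 1.08N1 into the first: N1(1 - 0.289·1.08) = 675 - 0.289·797.
So N1* = 445/0.688 = 646, and then N2* = 797 - 1.08·646 = 98.9.

N1* ≈ 646, N2* ≈ 98.9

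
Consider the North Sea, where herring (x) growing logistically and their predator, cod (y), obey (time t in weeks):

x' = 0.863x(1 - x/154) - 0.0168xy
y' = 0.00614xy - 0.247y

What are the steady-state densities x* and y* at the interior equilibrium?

x* ≈ 40.2, y* ≈ 38

From dy/dt = 0 with y > 0: 0.00614x* = 0.247, so x* = 40.2.
Substitute into dx/dt = 0: 0.863(1 - 40.2/154) = 0.0168y*.
The bracket is 0.739, giving y* = 0.638/0.0168 = 38.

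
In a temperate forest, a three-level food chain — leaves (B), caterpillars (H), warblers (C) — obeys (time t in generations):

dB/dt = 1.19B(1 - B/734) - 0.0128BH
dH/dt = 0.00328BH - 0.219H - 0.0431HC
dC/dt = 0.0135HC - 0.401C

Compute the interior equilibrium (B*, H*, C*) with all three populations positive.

From dC/dt = 0: 0.0135H* = 0.401, so H* = 29.7.
From dB/dt = 0: 1.19(1 - B*/734) = 0.0128·29.7, giving B* = 734·(1 - 0.32) = 499.
From dH/dt = 0: 0.00328·499 - 0.219 = 0.0431C*, so C* = 1.42/0.0431 = 32.9.

B* ≈ 499, H* ≈ 29.7, C* ≈ 32.9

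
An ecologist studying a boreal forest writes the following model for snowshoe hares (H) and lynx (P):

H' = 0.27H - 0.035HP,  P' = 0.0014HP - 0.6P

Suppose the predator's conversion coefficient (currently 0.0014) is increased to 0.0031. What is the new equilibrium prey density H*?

H* ≈ 194

At the interior fixed point, setting dP/dt = 0 with P > 0 fixes H* = (predator death rate)/(HP coefficient) — independent of the other coefficients.
With the change, H* = 0.6/0.0031 = 194; it falls from 429.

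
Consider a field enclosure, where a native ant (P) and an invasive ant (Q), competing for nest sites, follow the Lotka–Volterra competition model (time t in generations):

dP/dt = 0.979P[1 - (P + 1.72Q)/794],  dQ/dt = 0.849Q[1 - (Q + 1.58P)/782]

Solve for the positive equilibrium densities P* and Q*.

Setting both brackets to zero gives the nullclines P + 1.72Q = 794 and 1.58P + Q = 782.
Substituting Q = 782 - 1.58P into the first: P(1 - 1.72·1.58) = 794 - 1.72·782.
So P* = -551/-1.72 = 321, and then Q* = 782 - 1.58·321 = 275.

P* ≈ 321, Q* ≈ 275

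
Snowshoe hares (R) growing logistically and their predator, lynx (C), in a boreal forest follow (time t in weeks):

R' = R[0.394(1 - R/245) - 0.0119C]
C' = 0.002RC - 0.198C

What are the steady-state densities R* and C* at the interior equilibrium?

From dC/dt = 0 with C > 0: 0.002R* = 0.198, so R* = 99.
Substitute into dR/dt = 0: 0.394(1 - 99/245) = 0.0119C*.
The bracket is 0.596, giving C* = 0.235/0.0119 = 19.7.

R* ≈ 99, C* ≈ 19.7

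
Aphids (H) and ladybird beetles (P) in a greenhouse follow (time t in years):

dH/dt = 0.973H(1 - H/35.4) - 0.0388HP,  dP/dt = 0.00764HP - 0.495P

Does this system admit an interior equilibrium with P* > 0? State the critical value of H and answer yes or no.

Threshold H = 64.8; K < 64.8, so no, the predator goes extinct.

The predator equation gives dP/dt > 0 only when H > 0.495/0.00764 = 64.8.
Without the predator, H → K = 35.4. Since 35.4 < 64.8, the predator cannot invade.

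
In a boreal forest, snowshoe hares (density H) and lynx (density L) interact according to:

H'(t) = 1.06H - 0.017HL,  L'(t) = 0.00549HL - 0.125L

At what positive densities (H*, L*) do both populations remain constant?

H* ≈ 22.8, L* ≈ 62.4

Set dL/dt = 0 with L > 0: 0.00549H - 0.125 = 0, so H* = 0.125/0.00549 = 22.8.
Set dH/dt = 0 with H > 0: 1.06 - 0.017L = 0, so L* = 1.06/0.017 = 62.4.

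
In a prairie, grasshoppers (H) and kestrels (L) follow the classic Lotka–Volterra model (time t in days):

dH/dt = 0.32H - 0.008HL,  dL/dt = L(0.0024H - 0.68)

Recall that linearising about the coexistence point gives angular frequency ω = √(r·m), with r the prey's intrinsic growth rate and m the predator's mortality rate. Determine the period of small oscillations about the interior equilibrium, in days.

Here r = 0.32 and m = 0.68, so r·m = 0.218.
ω = √0.218 = 0.466 per day, hence T = 2π/ω ≈ 13.5 days.

T ≈ 13.5 days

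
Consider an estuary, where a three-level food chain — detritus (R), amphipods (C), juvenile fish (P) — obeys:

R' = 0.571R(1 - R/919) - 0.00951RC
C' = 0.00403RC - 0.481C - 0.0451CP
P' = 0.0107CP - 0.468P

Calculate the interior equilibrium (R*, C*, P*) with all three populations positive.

From dP/dt = 0: 0.0107C* = 0.468, so C* = 43.7.
From dR/dt = 0: 0.571(1 - R*/919) = 0.00951·43.7, giving R* = 919·(1 - 0.728) = 250.
From dC/dt = 0: 0.00403·250 - 0.481 = 0.0451P*, so P* = 0.525/0.0451 = 11.6.

R* ≈ 250, C* ≈ 43.7, P* ≈ 11.6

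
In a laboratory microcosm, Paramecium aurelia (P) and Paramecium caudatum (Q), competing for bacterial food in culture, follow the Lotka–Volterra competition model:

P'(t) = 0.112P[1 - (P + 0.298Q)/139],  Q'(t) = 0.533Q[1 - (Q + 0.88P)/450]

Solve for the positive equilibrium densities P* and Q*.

Setting both brackets to zero gives the nullclines P + 0.298Q = 139 and 0.88P + Q = 450.
Substituting Q = 450 - 0.88P into the first: P(1 - 0.298·0.88) = 139 - 0.298·450.
So P* = 4.9/0.738 = 6.64, and then Q* = 450 - 0.88·6.64 = 444.

P* ≈ 6.64, Q* ≈ 444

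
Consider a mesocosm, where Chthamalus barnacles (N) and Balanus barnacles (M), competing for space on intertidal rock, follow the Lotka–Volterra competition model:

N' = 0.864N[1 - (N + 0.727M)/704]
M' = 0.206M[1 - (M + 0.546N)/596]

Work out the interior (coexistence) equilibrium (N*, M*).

N* ≈ 449, M* ≈ 351

Setting both brackets to zero gives the nullclines N + 0.727M = 704 and 0.546N + M = 596.
Substituting M = 596 - 0.546N into the first: N(1 - 0.727·0.546) = 704 - 0.727·596.
So N* = 271/0.603 = 449, and then M* = 596 - 0.546·449 = 351.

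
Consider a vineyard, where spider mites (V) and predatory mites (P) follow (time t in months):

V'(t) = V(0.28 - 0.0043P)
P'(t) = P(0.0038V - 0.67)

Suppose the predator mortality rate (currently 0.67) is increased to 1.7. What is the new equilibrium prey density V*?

V* ≈ 447

At the interior fixed point, setting dP/dt = 0 with P > 0 fixes V* = (predator death rate)/(VP coefficient) — independent of the other coefficients.
With the change, V* = 1.7/0.0038 = 447; it rises from 176.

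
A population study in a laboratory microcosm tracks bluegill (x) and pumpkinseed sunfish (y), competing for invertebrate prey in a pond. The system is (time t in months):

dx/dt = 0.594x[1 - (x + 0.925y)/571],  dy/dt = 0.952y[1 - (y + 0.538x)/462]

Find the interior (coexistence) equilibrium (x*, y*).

Setting both brackets to zero gives the nullclines x + 0.925y = 571 and 0.538x + y = 462.
Substituting y = 462 - 0.538x into the first: x(1 - 0.925·0.538) = 571 - 0.925·462.
So x* = 144/0.502 = 286, and then y* = 462 - 0.538·286 = 308.

x* ≈ 286, y* ≈ 308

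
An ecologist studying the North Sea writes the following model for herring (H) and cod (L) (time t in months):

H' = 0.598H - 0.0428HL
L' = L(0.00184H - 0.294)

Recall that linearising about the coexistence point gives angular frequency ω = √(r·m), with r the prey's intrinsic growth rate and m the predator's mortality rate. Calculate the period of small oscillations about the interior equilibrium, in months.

Here r = 0.598 and m = 0.294, so r·m = 0.176.
ω = √0.176 = 0.419 per month, hence T = 2π/ω ≈ 15 months.

T ≈ 15 months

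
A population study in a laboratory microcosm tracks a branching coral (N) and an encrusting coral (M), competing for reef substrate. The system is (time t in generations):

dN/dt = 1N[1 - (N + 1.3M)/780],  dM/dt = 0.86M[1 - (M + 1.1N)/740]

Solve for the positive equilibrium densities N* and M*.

Setting both brackets to zero gives the nullclines N + 1.3M = 780 and 1.1N + M = 740.
Substituting M = 740 - 1.1N into the first: N(1 - 1.3·1.1) = 780 - 1.3·740.
So N* = -182/-0.43 = 423, and then M* = 740 - 1.1·423 = 274.

N* ≈ 423, M* ≈ 274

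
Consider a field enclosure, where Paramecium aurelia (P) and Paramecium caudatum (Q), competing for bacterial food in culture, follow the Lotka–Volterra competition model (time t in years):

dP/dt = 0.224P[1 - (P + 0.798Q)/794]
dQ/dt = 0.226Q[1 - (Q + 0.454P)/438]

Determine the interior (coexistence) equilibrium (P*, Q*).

P* ≈ 697, Q* ≈ 122

Setting both brackets to zero gives the nullclines P + 0.798Q = 794 and 0.454P + Q = 438.
Substituting Q = 438 - 0.454P into the first: P(1 - 0.798·0.454) = 794 - 0.798·438.
So P* = 444/0.638 = 697, and then Q* = 438 - 0.454·697 = 122.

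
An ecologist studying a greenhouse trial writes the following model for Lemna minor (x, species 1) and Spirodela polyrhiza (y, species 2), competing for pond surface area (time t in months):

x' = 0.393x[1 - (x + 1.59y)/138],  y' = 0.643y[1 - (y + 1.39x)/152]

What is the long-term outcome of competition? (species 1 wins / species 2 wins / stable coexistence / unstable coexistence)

unstable coexistence (outcome depends on initial conditions)

Compare the nullcline intercepts: K1/α12 = 138/1.59 = 86.8 < K2 = 152; K2/α21 = 152/1.39 = 109 < K1 = 138.
Since both are reversed, neither can invade when rare; the interior point is a saddle.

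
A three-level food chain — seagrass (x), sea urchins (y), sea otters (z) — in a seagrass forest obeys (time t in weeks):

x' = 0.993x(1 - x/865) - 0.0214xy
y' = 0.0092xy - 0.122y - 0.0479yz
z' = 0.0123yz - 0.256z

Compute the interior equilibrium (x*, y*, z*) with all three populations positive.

x* ≈ 477, y* ≈ 20.8, z* ≈ 89.1

From dz/dt = 0: 0.0123y* = 0.256, so y* = 20.8.
From dx/dt = 0: 0.993(1 - x*/865) = 0.0214·20.8, giving x* = 865·(1 - 0.449) = 477.
From dy/dt = 0: 0.0092·477 - 0.122 = 0.0479z*, so z* = 4.27/0.0479 = 89.1.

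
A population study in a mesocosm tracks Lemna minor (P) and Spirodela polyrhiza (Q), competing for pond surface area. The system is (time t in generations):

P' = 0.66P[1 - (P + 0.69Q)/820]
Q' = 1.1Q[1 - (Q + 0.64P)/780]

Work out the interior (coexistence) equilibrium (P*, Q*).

P* ≈ 505, Q* ≈ 457

Setting both brackets to zero gives the nullclines P + 0.69Q = 820 and 0.64P + Q = 780.
Substituting Q = 780 - 0.64P into the first: P(1 - 0.69·0.64) = 820 - 0.69·780.
So P* = 282/0.558 = 505, and then Q* = 780 - 0.64·505 = 457.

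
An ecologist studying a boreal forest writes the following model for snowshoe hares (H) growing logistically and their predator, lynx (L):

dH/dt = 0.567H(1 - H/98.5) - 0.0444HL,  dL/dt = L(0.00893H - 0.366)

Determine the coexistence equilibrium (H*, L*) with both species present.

From dL/dt = 0 with L > 0: 0.00893H* = 0.366, so H* = 41.
Substitute into dH/dt = 0: 0.567(1 - 41/98.5) = 0.0444L*.
The bracket is 0.584, giving L* = 0.331/0.0444 = 7.46.

H* ≈ 41, L* ≈ 7.46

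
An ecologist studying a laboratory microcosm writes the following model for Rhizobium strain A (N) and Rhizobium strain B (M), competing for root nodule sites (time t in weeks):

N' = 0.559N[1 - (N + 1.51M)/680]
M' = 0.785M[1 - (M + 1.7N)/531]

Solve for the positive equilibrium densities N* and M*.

N* ≈ 77.7, M* ≈ 399

Setting both brackets to zero gives the nullclines N + 1.51M = 680 and 1.7N + M = 531.
Substituting M = 531 - 1.7N into the first: N(1 - 1.51·1.7) = 680 - 1.51·531.
So N* = -122/-1.57 = 77.7, and then M* = 531 - 1.7·77.7 = 399.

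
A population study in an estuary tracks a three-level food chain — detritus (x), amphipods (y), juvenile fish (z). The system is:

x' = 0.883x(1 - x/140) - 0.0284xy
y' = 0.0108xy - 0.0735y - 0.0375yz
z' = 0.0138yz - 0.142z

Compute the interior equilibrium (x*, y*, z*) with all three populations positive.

From dz/dt = 0: 0.0138y* = 0.142, so y* = 10.3.
From dx/dt = 0: 0.883(1 - x*/140) = 0.0284·10.3, giving x* = 140·(1 - 0.331) = 93.7.
From dy/dt = 0: 0.0108·93.7 - 0.0735 = 0.0375z*, so z* = 0.938/0.0375 = 25.

x* ≈ 93.7, y* ≈ 10.3, z* ≈ 25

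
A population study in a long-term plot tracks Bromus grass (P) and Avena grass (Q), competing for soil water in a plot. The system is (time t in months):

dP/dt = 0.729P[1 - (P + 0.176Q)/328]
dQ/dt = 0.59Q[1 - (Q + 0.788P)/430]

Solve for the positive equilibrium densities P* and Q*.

Setting both brackets to zero gives the nullclines P + 0.176Q = 328 and 0.788P + Q = 430.
Substituting Q = 430 - 0.788P into the first: P(1 - 0.176·0.788) = 328 - 0.176·430.
So P* = 252/0.861 = 293, and then Q* = 430 - 0.788·293 = 199.

P* ≈ 293, Q* ≈ 199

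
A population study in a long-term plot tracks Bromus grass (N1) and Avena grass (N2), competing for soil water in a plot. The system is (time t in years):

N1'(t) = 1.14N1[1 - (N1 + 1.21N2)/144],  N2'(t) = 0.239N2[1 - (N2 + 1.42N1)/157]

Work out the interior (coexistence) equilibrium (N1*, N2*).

Setting both brackets to zero gives the nullclines N1 + 1.21N2 = 144 and 1.42N1 + N2 = 157.
Substituting N2 = 157 - 1.42N1 into the first: N1(1 - 1.21·1.42) = 144 - 1.21·157.
So N1* = -46/-0.718 = 64, and then N2* = 157 - 1.42·64 = 66.1.

N1* ≈ 64, N2* ≈ 66.1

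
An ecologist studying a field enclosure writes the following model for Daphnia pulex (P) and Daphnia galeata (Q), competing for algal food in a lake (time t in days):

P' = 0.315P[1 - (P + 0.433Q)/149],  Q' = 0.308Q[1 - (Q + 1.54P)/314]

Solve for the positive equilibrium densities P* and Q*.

P* ≈ 39.1, Q* ≈ 254

Setting both brackets to zero gives the nullclines P + 0.433Q = 149 and 1.54P + Q = 314.
Substituting Q = 314 - 1.54P into the first: P(1 - 0.433·1.54) = 149 - 0.433·314.
So P* = 13/0.333 = 39.1, and then Q* = 314 - 1.54·39.1 = 254.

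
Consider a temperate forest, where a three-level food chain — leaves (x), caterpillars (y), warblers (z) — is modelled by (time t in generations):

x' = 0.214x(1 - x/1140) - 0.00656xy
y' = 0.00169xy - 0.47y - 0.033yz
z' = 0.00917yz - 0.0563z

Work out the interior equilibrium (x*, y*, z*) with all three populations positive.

x* ≈ 925, y* ≈ 6.14, z* ≈ 33.2

From dz/dt = 0: 0.00917y* = 0.0563, so y* = 6.14.
From dx/dt = 0: 0.214(1 - x*/1140) = 0.00656·6.14, giving x* = 1140·(1 - 0.188) = 925.
From dy/dt = 0: 0.00169·925 - 0.47 = 0.033z*, so z* = 1.09/0.033 = 33.2.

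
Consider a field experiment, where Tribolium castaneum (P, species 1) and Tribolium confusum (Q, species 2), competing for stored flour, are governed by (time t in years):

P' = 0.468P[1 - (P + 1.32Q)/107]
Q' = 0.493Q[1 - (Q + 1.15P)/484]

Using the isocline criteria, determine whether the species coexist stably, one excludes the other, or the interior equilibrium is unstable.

Compare the nullcline intercepts: K1/α12 = 107/1.32 = 81.1 < K2 = 484; K2/α21 = 484/1.15 = 421 > K1 = 107.
Since the inequalities point opposite ways, species 2 can invade but species 1 cannot.

species 2 excludes species 1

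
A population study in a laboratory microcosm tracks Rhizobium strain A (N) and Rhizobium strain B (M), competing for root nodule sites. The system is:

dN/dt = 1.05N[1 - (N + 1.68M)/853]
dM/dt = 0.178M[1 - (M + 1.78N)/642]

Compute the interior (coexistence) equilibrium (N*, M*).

Setting both brackets to zero gives the nullclines N + 1.68M = 853 and 1.78N + M = 642.
Substituting M = 642 - 1.78N into the first: N(1 - 1.68·1.78) = 853 - 1.68·642.
So N* = -226/-1.99 = 113, and then M* = 642 - 1.78·113 = 440.

N* ≈ 113, M* ≈ 440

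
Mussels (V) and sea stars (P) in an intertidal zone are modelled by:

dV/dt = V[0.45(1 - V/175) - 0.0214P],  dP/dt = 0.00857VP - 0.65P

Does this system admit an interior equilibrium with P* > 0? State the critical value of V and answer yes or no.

The predator equation gives dP/dt > 0 only when V > 0.65/0.00857 = 75.8.
Without the predator, V → K = 175. Since 175 > 75.8, the predator can invade and persist.

Threshold V = 75.8; K > 75.8, so yes, the predator persists.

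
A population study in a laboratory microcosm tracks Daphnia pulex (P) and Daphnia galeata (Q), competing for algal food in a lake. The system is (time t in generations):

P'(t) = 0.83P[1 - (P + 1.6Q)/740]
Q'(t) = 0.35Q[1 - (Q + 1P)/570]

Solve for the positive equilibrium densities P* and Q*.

P* ≈ 287, Q* ≈ 283

Setting both brackets to zero gives the nullclines P + 1.6Q = 740 and 1P + Q = 570.
Substituting Q = 570 - 1P into the first: P(1 - 1.6·1) = 740 - 1.6·570.
So P* = -172/-0.6 = 287, and then Q* = 570 - 1·287 = 283.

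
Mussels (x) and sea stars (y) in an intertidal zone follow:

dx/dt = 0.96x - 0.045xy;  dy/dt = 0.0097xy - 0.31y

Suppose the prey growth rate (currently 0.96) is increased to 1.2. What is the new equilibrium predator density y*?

y* ≈ 26.7

At the interior fixed point, setting dx/dt = 0 with x > 0 fixes y* = (prey growth rate)/(xy coefficient) — independent of the other coefficients.
With the change, y* = 1.2/0.045 = 26.7; it rises from 21.3.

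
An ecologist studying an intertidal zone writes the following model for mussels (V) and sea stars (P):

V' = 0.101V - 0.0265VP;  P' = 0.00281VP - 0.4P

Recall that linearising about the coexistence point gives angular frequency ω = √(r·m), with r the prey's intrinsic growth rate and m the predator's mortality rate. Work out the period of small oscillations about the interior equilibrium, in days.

Here r = 0.101 and m = 0.4, so r·m = 0.0404.
ω = √0.0404 = 0.201 per day, hence T = 2π/ω ≈ 31.3 days.

T ≈ 31.3 days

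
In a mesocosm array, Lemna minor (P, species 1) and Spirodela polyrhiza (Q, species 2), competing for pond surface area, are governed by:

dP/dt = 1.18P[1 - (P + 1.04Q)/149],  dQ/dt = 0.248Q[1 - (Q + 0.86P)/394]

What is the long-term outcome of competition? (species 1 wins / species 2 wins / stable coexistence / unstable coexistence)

Compare the nullcline intercepts: K1/α12 = 149/1.04 = 143 < K2 = 394; K2/α21 = 394/0.86 = 458 > K1 = 149.
Since the inequalities point opposite ways, species 2 can invade but species 1 cannot.

species 2 excludes species 1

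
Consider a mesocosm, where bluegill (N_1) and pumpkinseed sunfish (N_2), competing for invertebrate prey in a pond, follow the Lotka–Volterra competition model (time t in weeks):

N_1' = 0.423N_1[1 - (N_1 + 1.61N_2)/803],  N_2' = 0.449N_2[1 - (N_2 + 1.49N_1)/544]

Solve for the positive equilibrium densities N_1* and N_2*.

Setting both brackets to zero gives the nullclines N_1 + 1.61N_2 = 803 and 1.49N_1 + N_2 = 544.
Substituting N_2 = 544 - 1.49N_1 into the first: N_1(1 - 1.61·1.49) = 803 - 1.61·544.
So N_1* = -72.8/-1.4 = 52.1, and then N_2* = 544 - 1.49·52.1 = 466.

N_1* ≈ 52.1, N_2* ≈ 466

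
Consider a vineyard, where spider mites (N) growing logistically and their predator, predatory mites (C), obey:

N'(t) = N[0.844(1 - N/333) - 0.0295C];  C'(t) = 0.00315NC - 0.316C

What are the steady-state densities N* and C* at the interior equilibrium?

N* ≈ 100, C* ≈ 20

From dC/dt = 0 with C > 0: 0.00315N* = 0.316, so N* = 100.
Substitute into dN/dt = 0: 0.844(1 - 100/333) = 0.0295C*.
The bracket is 0.699, giving C* = 0.59/0.0295 = 20.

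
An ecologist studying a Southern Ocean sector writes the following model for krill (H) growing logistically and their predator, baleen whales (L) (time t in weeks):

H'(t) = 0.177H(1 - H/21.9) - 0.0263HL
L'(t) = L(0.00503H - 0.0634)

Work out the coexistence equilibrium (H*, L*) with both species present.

H* ≈ 12.6, L* ≈ 2.86

From dL/dt = 0 with L > 0: 0.00503H* = 0.0634, so H* = 12.6.
Substitute into dH/dt = 0: 0.177(1 - 12.6/21.9) = 0.0263L*.
The bracket is 0.424, giving L* = 0.0751/0.0263 = 2.86.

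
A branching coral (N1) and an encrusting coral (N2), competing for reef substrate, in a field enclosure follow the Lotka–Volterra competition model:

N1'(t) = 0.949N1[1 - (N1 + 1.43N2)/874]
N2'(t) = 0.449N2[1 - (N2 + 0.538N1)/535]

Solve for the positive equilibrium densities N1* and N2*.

Setting both brackets to zero gives the nullclines N1 + 1.43N2 = 874 and 0.538N1 + N2 = 535.
Substituting N2 = 535 - 0.538N1 into the first: N1(1 - 1.43·0.538) = 874 - 1.43·535.
So N1* = 109/0.231 = 472, and then N2* = 535 - 0.538·472 = 281.

N1* ≈ 472, N2* ≈ 281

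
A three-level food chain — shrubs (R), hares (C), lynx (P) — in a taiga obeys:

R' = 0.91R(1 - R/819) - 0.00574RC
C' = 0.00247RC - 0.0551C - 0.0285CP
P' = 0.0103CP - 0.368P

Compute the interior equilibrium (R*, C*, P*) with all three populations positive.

R* ≈ 634, C* ≈ 35.7, P* ≈ 53.1

From dP/dt = 0: 0.0103C* = 0.368, so C* = 35.7.
From dR/dt = 0: 0.91(1 - R*/819) = 0.00574·35.7, giving R* = 819·(1 - 0.225) = 634.
From dC/dt = 0: 0.00247·634 - 0.0551 = 0.0285P*, so P* = 1.51/0.0285 = 53.1.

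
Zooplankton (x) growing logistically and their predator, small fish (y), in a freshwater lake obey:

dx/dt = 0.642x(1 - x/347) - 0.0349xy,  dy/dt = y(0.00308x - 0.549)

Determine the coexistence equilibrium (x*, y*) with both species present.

From dy/dt = 0 with y > 0: 0.00308x* = 0.549, so x* = 178.
Substitute into dx/dt = 0: 0.642(1 - 178/347) = 0.0349y*.
The bracket is 0.486, giving y* = 0.312/0.0349 = 8.95.

x* ≈ 178, y* ≈ 8.95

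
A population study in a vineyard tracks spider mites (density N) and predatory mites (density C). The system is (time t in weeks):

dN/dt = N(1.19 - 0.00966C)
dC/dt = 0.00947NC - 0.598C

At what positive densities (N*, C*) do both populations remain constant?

N* ≈ 63.1, C* ≈ 123

Set dC/dt = 0 with C > 0: 0.00947N - 0.598 = 0, so N* = 0.598/0.00947 = 63.1.
Set dN/dt = 0 with N > 0: 1.19 - 0.00966C = 0, so C* = 1.19/0.00966 = 123.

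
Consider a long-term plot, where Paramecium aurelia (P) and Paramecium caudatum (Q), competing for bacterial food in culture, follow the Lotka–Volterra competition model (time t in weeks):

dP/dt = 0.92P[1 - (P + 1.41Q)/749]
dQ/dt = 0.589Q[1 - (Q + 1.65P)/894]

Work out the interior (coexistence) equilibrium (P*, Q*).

Setting both brackets to zero gives the nullclines P + 1.41Q = 749 and 1.65P + Q = 894.
Substituting Q = 894 - 1.65P into the first: P(1 - 1.41·1.65) = 749 - 1.41·894.
So P* = -512/-1.33 = 386, and then Q* = 894 - 1.65·386 = 258.

P* ≈ 386, Q* ≈ 258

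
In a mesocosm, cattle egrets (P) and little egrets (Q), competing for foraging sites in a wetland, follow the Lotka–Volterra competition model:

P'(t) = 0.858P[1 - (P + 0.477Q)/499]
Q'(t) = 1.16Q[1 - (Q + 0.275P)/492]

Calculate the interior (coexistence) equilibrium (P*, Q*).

P* ≈ 304, Q* ≈ 408

Setting both brackets to zero gives the nullclines P + 0.477Q = 499 and 0.275P + Q = 492.
Substituting Q = 492 - 0.275P into the first: P(1 - 0.477·0.275) = 499 - 0.477·492.
So P* = 264/0.869 = 304, and then Q* = 492 - 0.275·304 = 408.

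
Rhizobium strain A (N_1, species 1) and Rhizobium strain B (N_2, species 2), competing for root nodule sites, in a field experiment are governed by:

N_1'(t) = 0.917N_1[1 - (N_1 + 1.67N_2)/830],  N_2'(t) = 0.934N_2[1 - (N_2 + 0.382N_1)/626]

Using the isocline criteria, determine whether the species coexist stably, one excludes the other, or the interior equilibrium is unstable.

species 2 excludes species 1

Compare the nullcline intercepts: K1/α12 = 830/1.67 = 497 < K2 = 626; K2/α21 = 626/0.382 = 1640 > K1 = 830.
Since the inequalities point opposite ways, species 2 can invade but species 1 cannot.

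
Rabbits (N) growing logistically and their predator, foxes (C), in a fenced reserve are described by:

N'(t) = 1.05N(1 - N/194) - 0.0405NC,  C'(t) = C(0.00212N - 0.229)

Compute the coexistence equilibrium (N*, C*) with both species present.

From dC/dt = 0 with C > 0: 0.00212N* = 0.229, so N* = 108.
Substitute into dN/dt = 0: 1.05(1 - 108/194) = 0.0405C*.
The bracket is 0.443, giving C* = 0.465/0.0405 = 11.5.

N* ≈ 108, C* ≈ 11.5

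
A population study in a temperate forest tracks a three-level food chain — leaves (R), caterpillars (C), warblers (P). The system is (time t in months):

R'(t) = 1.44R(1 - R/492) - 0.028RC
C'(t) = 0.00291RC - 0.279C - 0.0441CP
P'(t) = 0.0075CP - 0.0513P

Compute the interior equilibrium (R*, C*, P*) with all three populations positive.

From dP/dt = 0: 0.0075C* = 0.0513, so C* = 6.84.
From dR/dt = 0: 1.44(1 - R*/492) = 0.028·6.84, giving R* = 492·(1 - 0.133) = 427.
From dC/dt = 0: 0.00291·427 - 0.279 = 0.0441P*, so P* = 0.962/0.0441 = 21.8.

R* ≈ 427, C* ≈ 6.84, P* ≈ 21.8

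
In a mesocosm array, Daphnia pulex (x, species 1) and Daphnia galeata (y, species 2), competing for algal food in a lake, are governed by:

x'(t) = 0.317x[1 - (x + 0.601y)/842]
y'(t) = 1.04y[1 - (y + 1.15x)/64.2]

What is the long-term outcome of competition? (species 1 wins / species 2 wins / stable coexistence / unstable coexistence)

species 1 excludes species 2

Compare the nullcline intercepts: K1/α12 = 842/0.601 = 1400 > K2 = 64.2; K2/α21 = 64.2/1.15 = 55.8 < K1 = 842.
Since the inequalities point opposite ways, species 1 can invade but species 2 cannot.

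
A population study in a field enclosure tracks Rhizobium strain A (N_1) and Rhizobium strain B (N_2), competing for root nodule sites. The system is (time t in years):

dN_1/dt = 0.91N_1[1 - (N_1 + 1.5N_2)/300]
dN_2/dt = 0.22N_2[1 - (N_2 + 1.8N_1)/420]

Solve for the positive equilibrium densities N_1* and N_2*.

N_1* ≈ 194, N_2* ≈ 70.6

Setting both brackets to zero gives the nullclines N_1 + 1.5N_2 = 300 and 1.8N_1 + N_2 = 420.
Substituting N_2 = 420 - 1.8N_1 into the first: N_1(1 - 1.5·1.8) = 300 - 1.5·420.
So N_1* = -330/-1.7 = 194, and then N_2* = 420 - 1.8·194 = 70.6.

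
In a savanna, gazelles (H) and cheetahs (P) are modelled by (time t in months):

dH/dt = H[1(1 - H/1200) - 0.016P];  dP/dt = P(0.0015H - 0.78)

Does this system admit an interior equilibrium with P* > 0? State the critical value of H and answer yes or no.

Threshold H = 520; K > 520, so yes, the predator persists.

The predator equation gives dP/dt > 0 only when H > 0.78/0.0015 = 520.
Without the predator, H → K = 1200. Since 1200 > 520, the predator can invade and persist.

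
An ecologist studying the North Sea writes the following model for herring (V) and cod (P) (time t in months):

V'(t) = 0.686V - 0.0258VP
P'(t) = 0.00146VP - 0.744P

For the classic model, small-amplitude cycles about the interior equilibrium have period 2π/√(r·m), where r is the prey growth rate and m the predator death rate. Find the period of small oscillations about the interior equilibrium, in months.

Here r = 0.686 and m = 0.744, so r·m = 0.51.
ω = √0.51 = 0.714 per month, hence T = 2π/ω ≈ 8.79 months.

T ≈ 8.79 months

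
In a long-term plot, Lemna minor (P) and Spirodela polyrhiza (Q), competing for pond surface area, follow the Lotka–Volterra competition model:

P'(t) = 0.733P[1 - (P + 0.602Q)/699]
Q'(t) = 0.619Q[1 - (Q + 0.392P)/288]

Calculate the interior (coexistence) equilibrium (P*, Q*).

P* ≈ 688, Q* ≈ 18.3

Setting both brackets to zero gives the nullclines P + 0.602Q = 699 and 0.392P + Q = 288.
Substituting Q = 288 - 0.392P into the first: P(1 - 0.602·0.392) = 699 - 0.602·288.
So P* = 526/0.764 = 688, and then Q* = 288 - 0.392·688 = 18.3.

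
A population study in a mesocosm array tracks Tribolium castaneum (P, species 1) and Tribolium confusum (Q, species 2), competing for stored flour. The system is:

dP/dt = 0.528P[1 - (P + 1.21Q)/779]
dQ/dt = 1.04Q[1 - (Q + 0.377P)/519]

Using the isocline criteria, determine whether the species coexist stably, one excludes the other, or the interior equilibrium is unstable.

Compare the nullcline intercepts: K1/α12 = 779/1.21 = 644 > K2 = 519; K2/α21 = 519/0.377 = 1380 > K1 = 779.
Since both inequalities hold, each species can invade when rare, so the interior equilibrium is stable.

stable coexistence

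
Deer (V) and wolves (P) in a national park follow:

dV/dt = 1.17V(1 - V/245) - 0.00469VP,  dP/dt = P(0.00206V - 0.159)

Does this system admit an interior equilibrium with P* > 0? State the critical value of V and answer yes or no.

The predator equation gives dP/dt > 0 only when V > 0.159/0.00206 = 77.2.
Without the predator, V → K = 245. Since 245 > 77.2, the predator can invade and persist.

Threshold V = 77.2; K > 77.2, so yes, the predator persists.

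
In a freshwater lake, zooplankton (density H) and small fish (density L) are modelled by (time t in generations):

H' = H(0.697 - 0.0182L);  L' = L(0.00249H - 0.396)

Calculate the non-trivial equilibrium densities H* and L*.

Set dL/dt = 0 with L > 0: 0.00249H - 0.396 = 0, so H* = 0.396/0.00249 = 159.
Set dH/dt = 0 with H > 0: 0.697 - 0.0182L = 0, so L* = 0.697/0.0182 = 38.3.

H* ≈ 159, L* ≈ 38.3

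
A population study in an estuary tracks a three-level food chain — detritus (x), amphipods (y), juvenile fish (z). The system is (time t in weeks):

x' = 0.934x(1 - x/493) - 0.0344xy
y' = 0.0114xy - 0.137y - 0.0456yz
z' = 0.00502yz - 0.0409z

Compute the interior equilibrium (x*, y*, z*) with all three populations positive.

x* ≈ 345, y* ≈ 8.15, z* ≈ 83.3

From dz/dt = 0: 0.00502y* = 0.0409, so y* = 8.15.
From dx/dt = 0: 0.934(1 - x*/493) = 0.0344·8.15, giving x* = 493·(1 - 0.3) = 345.
From dy/dt = 0: 0.0114·345 - 0.137 = 0.0456z*, so z* = 3.8/0.0456 = 83.3.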